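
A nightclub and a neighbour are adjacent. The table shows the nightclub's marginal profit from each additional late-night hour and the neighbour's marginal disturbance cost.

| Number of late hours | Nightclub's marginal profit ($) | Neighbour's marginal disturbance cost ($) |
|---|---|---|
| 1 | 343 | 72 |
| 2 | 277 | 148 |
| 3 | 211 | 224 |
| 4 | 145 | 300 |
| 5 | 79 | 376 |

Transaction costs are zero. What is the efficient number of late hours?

2

Bargaining reaches the level where marginal profit last exceeds marginal disturbance cost.
That holds through level 2 (277 ≥ 148) but not at 3 (211 < 224).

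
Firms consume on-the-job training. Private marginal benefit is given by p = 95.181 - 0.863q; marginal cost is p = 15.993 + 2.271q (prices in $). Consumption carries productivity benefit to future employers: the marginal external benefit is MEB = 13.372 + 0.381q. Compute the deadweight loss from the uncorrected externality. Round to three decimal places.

Market equilibrium (private): 15.993 + 2.271q = 95.181 - 0.863q → q_m = 25.2674.
Social marginal benefit = demand + MEB = 108.553 - 0.482q.
Set SMB = MC: 108.553 - 0.482q = 15.993 + 2.271q → q* = 33.6215.
The welfare-loss triangle has base |q_m − q*| and height MEB(q_m) (the vertical gap between SMB and MC is zero at q* and MEB at q_m).
DWL = ½ × 8.3541 × 22.9989 = 96.0676.

DWL = $96.068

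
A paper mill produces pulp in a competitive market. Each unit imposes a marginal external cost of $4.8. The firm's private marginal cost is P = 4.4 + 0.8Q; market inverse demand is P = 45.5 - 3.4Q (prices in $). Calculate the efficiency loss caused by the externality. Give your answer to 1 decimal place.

Market equilibrium (private): 4.4 + 0.8Q = 45.5 - 3.4Q → Q_m = 9.7857.
Social marginal cost = private MC + MEC = 9.2 + 0.8Q.
Set SMC = demand: 9.2 + 0.8Q = 45.5 - 3.4Q → Q* = 8.6429.
Height of the DWL triangle at Q_m is SMC(Q_m) − demand(Q_m) = MEC(Q_m) = 4.8000.
DWL = ½ × 1.1428 × 4.8000 = 2.7427.

DWL = $2.7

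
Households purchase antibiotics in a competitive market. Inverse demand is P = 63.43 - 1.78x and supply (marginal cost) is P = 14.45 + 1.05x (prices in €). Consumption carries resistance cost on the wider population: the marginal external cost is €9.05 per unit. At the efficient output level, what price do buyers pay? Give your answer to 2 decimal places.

Social marginal benefit = demand − MEC = 54.38 - 1.78x.
Set SMB = MC: 54.38 - 1.78x = 14.45 + 1.05x → x* = 14.1095.
Consumer price on the demand curve at x*: 63.43 − 1.78×14.1095 = 38.3151.

P = €38.32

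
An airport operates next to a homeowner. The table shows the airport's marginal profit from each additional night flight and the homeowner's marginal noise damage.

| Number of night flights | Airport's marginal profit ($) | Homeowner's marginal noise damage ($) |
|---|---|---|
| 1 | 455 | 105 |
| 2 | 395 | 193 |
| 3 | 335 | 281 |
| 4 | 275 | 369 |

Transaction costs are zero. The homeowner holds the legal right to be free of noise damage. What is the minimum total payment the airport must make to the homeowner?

$579

Efficient level: marginal profit ≥ marginal noise damage through level 3, so k* = 3.
With the homeowner holding the right, the airport must at least compensate total damage at k*: 105 + 193 + 281 = 579.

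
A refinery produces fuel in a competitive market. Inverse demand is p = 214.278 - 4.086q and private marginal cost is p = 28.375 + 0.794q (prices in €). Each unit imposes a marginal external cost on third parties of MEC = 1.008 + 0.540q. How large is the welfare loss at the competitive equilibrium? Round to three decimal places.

Market equilibrium (private): 28.375 + 0.794q = 214.278 - 4.086q → q_m = 38.0949.
Social marginal cost = private MC + MEC = 29.383 + 1.334q.
Set SMC = demand: 29.383 + 1.334q = 214.278 - 4.086q → q* = 34.1135.
Height of the DWL triangle at q_m is SMC(q_m) − demand(q_m) = MEC(q_m) = 21.5792.
DWL = ½ × 3.9814 × 21.5792 = 42.9577.

DWL = €42.958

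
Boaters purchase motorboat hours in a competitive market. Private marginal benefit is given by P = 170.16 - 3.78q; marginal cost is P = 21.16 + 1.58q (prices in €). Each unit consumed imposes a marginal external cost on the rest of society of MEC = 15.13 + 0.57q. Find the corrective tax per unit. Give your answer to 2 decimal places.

tax = €28.00 per unit

Social marginal benefit = demand − MEC = 155.03 - 4.35q.
Set SMB = MC: 155.03 - 4.35q = 21.16 + 1.58q → q* = 22.5750.
The Pigouvian tax equals MEC at q*: 15.13 + 0.57×22.5750 = 27.9978.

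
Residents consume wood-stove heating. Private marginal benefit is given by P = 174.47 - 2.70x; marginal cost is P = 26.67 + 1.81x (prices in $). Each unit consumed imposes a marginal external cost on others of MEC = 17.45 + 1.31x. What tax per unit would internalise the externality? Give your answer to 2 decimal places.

Social marginal benefit = demand − MEC = 157.02 - 4.01x.
Set SMB = MC: 157.02 - 4.01x = 26.67 + 1.81x → x* = 22.3969.
The Pigouvian tax equals MEC at x*: 17.45 + 1.31×22.3969 = 46.7899.

tax = $46.79 per unit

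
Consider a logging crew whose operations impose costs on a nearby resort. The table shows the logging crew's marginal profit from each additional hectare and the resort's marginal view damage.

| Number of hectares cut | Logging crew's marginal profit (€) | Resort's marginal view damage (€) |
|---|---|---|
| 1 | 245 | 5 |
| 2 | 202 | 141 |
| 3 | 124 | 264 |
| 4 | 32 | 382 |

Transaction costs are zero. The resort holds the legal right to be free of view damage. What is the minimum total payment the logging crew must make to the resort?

Efficient level: marginal profit ≥ marginal view damage through level 2, so k* = 2.
With the resort holding the right, the logging crew must at least compensate total damage at k*: 5 + 141 = 146.

€146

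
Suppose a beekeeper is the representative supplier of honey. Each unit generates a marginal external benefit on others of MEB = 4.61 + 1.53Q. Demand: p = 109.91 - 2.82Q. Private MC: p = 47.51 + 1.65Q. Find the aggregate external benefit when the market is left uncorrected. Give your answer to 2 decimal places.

Market equilibrium (private): 47.51 + 1.65Q = 109.91 - 2.82Q → Q_m = 13.9597.
Total external benefit = ∫₀^{Q_m} (4.61 + 1.53Q) dQ = 4.61×13.9597 + ½×1.53×13.9597² = 213.4322.

213.43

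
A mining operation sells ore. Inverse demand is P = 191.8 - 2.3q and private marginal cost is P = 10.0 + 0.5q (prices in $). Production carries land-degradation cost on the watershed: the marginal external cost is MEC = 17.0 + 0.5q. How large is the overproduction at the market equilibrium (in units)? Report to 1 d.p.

Market equilibrium (private): 10.0 + 0.5q = 191.8 - 2.3q → q_m = 64.9286.
Social marginal cost = private MC + MEC = 27.0 + q.
Set SMC = demand: 27.0 + q = 191.8 - 2.3q → q* = 49.9394.
Gap = |64.9286 − 49.9394| = 14.9892.

15.0 units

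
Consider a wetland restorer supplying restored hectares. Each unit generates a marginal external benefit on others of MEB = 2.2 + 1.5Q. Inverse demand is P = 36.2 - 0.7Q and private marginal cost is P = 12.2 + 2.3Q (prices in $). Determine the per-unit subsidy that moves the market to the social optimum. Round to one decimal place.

Social marginal cost = private MC − MEB = 10.0 + 0.8Q.
Set SMC = demand: 10.0 + 0.8Q = 36.2 - 0.7Q → Q* = 17.4667.
The Pigouvian subsidy equals MEB at Q*: 2.2 + 1.5×17.4667 = 28.4001.

subsidy = $28.4 per unit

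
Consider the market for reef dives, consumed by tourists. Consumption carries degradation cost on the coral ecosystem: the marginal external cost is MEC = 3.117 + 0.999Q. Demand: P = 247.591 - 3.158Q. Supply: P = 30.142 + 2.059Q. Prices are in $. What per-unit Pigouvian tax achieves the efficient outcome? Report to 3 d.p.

Social marginal benefit = demand − MEC = 244.474 - 4.157Q.
Set SMB = MC: 244.474 - 4.157Q = 30.142 + 2.059Q → Q* = 34.4807.
The Pigouvian tax equals MEC at Q*: 3.117 + 0.999×34.4807 = 37.5632.

tax = $37.563 per unit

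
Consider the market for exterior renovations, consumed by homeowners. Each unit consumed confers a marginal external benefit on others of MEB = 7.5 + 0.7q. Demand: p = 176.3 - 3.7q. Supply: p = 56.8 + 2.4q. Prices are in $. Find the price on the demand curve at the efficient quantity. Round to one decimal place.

P = $89.3

Social marginal benefit = demand + MEB = 183.8 - 3.0q.
Set SMB = MC: 183.8 - 3.0q = 56.8 + 2.4q → q* = 23.5185.
Consumer price on the demand curve at q*: 176.3 − 3.7×23.5185 = 89.2816.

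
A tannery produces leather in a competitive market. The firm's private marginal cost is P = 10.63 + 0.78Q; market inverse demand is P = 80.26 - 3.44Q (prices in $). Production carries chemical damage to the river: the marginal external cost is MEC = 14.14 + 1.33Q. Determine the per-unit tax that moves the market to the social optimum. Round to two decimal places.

Social marginal cost = private MC + MEC = 24.77 + 2.11Q.
Set SMC = demand: 24.77 + 2.11Q = 80.26 - 3.44Q → Q* = 9.9982.
The Pigouvian tax equals MEC at Q*: 14.14 + 1.33×9.9982 = 27.4376.

tax = $27.44 per unit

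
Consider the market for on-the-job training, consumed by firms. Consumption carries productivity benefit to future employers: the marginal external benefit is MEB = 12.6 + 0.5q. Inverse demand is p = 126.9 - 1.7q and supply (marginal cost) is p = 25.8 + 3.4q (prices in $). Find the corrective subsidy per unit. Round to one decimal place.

Social marginal benefit = demand + MEB = 139.5 - 1.2q.
Set SMB = MC: 139.5 - 1.2q = 25.8 + 3.4q → q* = 24.7174.
The Pigouvian subsidy equals MEB at q*: 12.6 + 0.5×24.7174 = 24.9587.

subsidy = $25.0 per unit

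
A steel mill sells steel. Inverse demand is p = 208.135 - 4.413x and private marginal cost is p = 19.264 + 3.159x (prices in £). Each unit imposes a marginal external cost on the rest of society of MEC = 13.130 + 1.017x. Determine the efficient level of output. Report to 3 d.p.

Social marginal cost = private MC + MEC = 32.394 + 4.176x.
Set SMC = demand: 32.394 + 4.176x = 208.135 - 4.413x → x* = 20.4612.

x* = 20.461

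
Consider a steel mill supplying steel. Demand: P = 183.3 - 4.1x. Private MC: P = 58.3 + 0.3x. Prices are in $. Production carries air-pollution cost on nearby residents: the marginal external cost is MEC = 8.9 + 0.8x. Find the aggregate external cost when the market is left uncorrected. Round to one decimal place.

$575.7

Market equilibrium (private): 58.3 + 0.3x = 183.3 - 4.1x → x_m = 28.4091.
Total external cost = ∫₀^{x_m} (8.9 + 0.8x) dx = 8.9×28.4091 + ½×0.8×28.4091² = 575.6718.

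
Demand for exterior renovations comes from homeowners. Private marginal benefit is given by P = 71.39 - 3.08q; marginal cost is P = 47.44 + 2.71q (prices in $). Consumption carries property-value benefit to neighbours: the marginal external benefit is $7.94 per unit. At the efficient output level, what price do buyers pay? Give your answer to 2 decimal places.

Social marginal benefit = demand + MEB = 79.33 - 3.08q.
Set SMB = MC: 79.33 - 3.08q = 47.44 + 2.71q → q* = 5.5078.
Consumer price on the demand curve at q*: 71.39 − 3.08×5.5078 = 54.4260.

P = $54.43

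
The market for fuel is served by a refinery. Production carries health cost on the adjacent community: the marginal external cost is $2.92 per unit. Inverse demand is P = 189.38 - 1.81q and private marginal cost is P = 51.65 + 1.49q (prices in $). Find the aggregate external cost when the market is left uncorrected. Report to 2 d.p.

$121.87

Market equilibrium (private): 51.65 + 1.49q = 189.38 - 1.81q → q_m = 41.7364.
Total external cost = MEC × q_m = 2.92 × 41.7364 = 121.8703.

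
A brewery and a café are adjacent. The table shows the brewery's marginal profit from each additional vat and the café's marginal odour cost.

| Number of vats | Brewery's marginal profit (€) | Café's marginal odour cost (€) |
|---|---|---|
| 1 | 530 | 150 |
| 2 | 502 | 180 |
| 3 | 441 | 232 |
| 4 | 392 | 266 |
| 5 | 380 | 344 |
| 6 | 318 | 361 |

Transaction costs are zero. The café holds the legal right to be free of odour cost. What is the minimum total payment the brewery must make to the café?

€1172

Efficient level: marginal profit ≥ marginal odour cost through level 5, so k* = 5.
With the café holding the right, the brewery must at least compensate total damage at k*: 150 + 180 + 232 + 266 + 344 = 1172.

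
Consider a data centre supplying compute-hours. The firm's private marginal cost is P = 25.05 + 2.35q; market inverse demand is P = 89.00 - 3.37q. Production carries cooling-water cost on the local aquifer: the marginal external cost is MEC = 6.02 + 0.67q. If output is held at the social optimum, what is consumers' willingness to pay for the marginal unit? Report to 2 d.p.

P = 58.45

Social marginal cost = private MC + MEC = 31.07 + 3.02q.
Set SMC = demand: 31.07 + 3.02q = 89.00 - 3.37q → q* = 9.0657.
Consumer price on the demand curve at q*: 89.00 − 3.37×9.0657 = 58.4486.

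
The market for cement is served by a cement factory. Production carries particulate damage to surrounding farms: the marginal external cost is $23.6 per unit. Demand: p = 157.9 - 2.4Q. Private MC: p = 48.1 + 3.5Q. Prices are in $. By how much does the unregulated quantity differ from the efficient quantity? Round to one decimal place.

Market equilibrium (private): 48.1 + 3.5Q = 157.9 - 2.4Q → Q_m = 18.6102.
Social marginal cost = private MC + MEC = 71.7 + 3.5Q.
Set SMC = demand: 71.7 + 3.5Q = 157.9 - 2.4Q → Q* = 14.6102.
Gap = |18.6102 − 14.6102| = 4.0000.

4.0 units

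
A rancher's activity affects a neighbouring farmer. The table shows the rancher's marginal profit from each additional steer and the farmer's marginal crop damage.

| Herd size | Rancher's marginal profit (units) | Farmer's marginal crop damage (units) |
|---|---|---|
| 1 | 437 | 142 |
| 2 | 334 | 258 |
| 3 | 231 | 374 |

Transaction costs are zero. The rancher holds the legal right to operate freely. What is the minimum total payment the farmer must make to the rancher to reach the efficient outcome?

Left alone the rancher would choose level 3 (marginal profit stays positive).
Efficient level: k* = 2 (marginal profit ≥ marginal crop damage through 2).
The farmer must at least cover the rancher's forgone profit from cutting 3→2: 231 = 231.

231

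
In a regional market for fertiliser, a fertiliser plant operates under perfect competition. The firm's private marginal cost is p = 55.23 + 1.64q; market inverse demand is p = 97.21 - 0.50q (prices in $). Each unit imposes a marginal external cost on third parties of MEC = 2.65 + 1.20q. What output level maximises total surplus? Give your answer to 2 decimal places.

Social marginal cost = private MC + MEC = 57.88 + 2.84q.
Set SMC = demand: 57.88 + 2.84q = 97.21 - 0.50q → q* = 11.7754.

q* = 11.78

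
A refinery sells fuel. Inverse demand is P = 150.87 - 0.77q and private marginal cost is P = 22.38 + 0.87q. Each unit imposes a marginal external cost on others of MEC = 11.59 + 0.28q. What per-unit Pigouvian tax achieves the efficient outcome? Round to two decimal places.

Social marginal cost = private MC + MEC = 33.97 + 1.15q.
Set SMC = demand: 33.97 + 1.15q = 150.87 - 0.77q → q* = 60.8854.
The Pigouvian tax equals MEC at q*: 11.59 + 0.28×60.8854 = 28.6379.

tax = 28.64 per unit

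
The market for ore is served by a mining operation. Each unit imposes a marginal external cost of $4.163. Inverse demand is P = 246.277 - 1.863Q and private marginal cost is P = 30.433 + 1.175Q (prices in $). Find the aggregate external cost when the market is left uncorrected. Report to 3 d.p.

$295.773

Market equilibrium (private): 30.433 + 1.175Q = 246.277 - 1.863Q → Q_m = 71.0481.
Total external cost = MEC × Q_m = 4.163 × 71.0481 = 295.7732.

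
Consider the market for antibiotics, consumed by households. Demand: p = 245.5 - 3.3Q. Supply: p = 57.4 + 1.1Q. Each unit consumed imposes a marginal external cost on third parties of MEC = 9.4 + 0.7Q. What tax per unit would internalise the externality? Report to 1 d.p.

Social marginal benefit = demand − MEC = 236.1 - 4.0Q.
Set SMB = MC: 236.1 - 4.0Q = 57.4 + 1.1Q → Q* = 35.0392.
The Pigouvian tax equals MEC at Q*: 9.4 + 0.7×35.0392 = 33.9274.

tax = 33.9 per unit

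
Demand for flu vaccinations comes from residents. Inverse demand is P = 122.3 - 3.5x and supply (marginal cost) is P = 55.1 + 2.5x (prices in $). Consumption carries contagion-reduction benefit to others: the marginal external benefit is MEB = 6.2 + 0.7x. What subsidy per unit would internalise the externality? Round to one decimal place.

Social marginal benefit = demand + MEB = 128.5 - 2.8x.
Set SMB = MC: 128.5 - 2.8x = 55.1 + 2.5x → x* = 13.8491.
The Pigouvian subsidy equals MEB at x*: 6.2 + 0.7×13.8491 = 15.8944.

subsidy = $15.9 per unit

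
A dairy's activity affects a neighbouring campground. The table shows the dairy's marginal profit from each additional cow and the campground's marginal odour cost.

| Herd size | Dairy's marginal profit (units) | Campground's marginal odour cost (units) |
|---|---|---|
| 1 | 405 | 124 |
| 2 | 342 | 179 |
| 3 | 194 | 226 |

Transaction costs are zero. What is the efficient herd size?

2

Bargaining reaches the level where marginal profit last exceeds marginal odour cost.
That holds through level 2 (342 ≥ 179) but not at 3 (194 < 226).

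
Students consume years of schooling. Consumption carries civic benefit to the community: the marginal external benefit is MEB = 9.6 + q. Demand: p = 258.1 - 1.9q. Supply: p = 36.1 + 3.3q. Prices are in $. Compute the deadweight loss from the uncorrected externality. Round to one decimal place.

DWL = $325.5

Market equilibrium (private): 36.1 + 3.3q = 258.1 - 1.9q → q_m = 42.6923.
Social marginal benefit = demand + MEB = 267.7 - 0.9q.
Set SMB = MC: 267.7 - 0.9q = 36.1 + 3.3q → q* = 55.1429.
Height of the DWL triangle at q_m is SMB(q_m) − MC(q_m) = MEB(q_m) = 52.2923.
DWL = ½ × 12.4506 × 52.2923 = 325.5353.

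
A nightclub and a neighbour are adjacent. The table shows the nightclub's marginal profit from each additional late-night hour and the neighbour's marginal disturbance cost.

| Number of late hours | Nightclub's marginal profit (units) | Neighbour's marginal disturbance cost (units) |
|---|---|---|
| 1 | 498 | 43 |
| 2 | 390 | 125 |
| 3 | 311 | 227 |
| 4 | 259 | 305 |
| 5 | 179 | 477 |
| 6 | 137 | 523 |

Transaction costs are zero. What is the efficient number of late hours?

3

Bargaining reaches the level where marginal profit last exceeds marginal disturbance cost.
That holds through level 3 (311 ≥ 227) but not at 4 (259 < 305).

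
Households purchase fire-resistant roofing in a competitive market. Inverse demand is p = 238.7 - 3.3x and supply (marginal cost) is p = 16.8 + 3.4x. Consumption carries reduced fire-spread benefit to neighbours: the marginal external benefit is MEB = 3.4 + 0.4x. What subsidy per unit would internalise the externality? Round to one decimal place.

subsidy = 17.7 per unit

Social marginal benefit = demand + MEB = 242.1 - 2.9x.
Set SMB = MC: 242.1 - 2.9x = 16.8 + 3.4x → x* = 35.7619.
The Pigouvian subsidy equals MEB at x*: 3.4 + 0.4×35.7619 = 17.7048.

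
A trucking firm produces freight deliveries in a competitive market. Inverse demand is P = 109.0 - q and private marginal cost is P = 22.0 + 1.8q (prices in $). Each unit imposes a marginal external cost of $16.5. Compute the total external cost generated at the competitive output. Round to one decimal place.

Market equilibrium (private): 22.0 + 1.8q = 109.0 - q → q_m = 31.0714.
Total external cost = MEC × q_m = 16.5 × 31.0714 = 512.6781.

$512.7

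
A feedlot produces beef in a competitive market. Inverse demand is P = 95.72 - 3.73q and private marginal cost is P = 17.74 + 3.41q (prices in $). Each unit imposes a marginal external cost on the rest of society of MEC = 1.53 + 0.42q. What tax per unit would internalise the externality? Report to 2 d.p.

Social marginal cost = private MC + MEC = 19.27 + 3.83q.
Set SMC = demand: 19.27 + 3.83q = 95.72 - 3.73q → q* = 10.1124.
The Pigouvian tax equals MEC at q*: 1.53 + 0.42×10.1124 = 5.7772.

tax = $5.78 per unit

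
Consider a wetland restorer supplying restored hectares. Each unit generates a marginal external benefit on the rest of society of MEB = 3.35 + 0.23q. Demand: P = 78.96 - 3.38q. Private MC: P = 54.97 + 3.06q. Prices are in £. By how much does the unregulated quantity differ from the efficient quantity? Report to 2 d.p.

0.68 units

Market equilibrium (private): 54.97 + 3.06q = 78.96 - 3.38q → q_m = 3.7252.
Social marginal cost = private MC − MEB = 51.62 + 2.83q.
Set SMC = demand: 51.62 + 2.83q = 78.96 - 3.38q → q* = 4.4026.
Gap = |3.7252 − 4.4026| = 0.6774.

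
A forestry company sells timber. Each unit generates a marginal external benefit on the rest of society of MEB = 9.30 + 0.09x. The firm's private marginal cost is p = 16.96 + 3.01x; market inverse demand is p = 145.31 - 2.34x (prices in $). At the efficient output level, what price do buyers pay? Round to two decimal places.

Social marginal cost = private MC − MEB = 7.66 + 2.92x.
Set SMC = demand: 7.66 + 2.92x = 145.31 - 2.34x → x* = 26.1692.
Consumer price on the demand curve at x*: 145.31 − 2.34×26.1692 = 84.0741.

P = $84.07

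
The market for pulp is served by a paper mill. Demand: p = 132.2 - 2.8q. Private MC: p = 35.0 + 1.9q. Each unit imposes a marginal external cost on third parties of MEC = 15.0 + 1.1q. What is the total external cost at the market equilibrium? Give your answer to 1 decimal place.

Market equilibrium (private): 35.0 + 1.9q = 132.2 - 2.8q → q_m = 20.6809.
Total external cost = ∫₀^{q_m} (15.0 + 1.1q) dq = 15.0×20.6809 + ½×1.1×20.6809² = 545.4483.

545.4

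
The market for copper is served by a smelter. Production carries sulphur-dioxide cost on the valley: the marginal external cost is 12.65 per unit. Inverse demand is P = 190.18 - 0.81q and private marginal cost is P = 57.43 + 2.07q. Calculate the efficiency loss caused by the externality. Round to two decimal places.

DWL = 27.78

Market equilibrium (private): 57.43 + 2.07q = 190.18 - 0.81q → q_m = 46.0938.
Social marginal cost = private MC + MEC = 70.08 + 2.07q.
Set SMC = demand: 70.08 + 2.07q = 190.18 - 0.81q → q* = 41.7014.
Between q* and q_m the wedge SMC − demand runs linearly from 0 to MEC(q_m), so the loss is a triangle.
DWL = ½ × 4.3924 × 12.6500 = 27.7819.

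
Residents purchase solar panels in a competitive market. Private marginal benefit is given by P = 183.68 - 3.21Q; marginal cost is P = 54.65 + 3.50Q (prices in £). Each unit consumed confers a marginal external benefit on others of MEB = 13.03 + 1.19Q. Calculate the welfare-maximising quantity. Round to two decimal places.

Q* = 25.74

Social marginal benefit = demand + MEB = 196.71 - 2.02Q.
Set SMB = MC: 196.71 - 2.02Q = 54.65 + 3.50Q → Q* = 25.7355.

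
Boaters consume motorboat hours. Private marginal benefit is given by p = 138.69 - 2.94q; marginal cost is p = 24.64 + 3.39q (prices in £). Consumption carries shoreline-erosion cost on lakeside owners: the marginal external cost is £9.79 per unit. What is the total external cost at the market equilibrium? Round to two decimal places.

£176.39

Market equilibrium (private): 24.64 + 3.39q = 138.69 - 2.94q → q_m = 18.0174.
Total external cost = MEC × q_m = 9.79 × 18.0174 = 176.3903.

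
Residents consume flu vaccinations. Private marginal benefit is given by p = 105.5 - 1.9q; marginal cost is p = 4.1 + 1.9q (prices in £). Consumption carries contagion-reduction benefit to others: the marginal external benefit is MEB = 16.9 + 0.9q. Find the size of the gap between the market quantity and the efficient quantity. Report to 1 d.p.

14.1 units

Market equilibrium (private): 4.1 + 1.9q = 105.5 - 1.9q → q_m = 26.6842.
Social marginal benefit = demand + MEB = 122.4 - q.
Set SMB = MC: 122.4 - q = 4.1 + 1.9q → q* = 40.7931.
Gap = |26.6842 − 40.7931| = 14.1089.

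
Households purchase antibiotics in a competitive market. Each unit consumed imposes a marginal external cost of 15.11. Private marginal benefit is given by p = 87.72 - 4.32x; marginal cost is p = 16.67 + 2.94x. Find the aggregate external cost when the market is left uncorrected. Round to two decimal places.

147.87

Market equilibrium (private): 16.67 + 2.94x = 87.72 - 4.32x → x_m = 9.7865.
Total external cost = MEC × x_m = 15.11 × 9.7865 = 147.8740.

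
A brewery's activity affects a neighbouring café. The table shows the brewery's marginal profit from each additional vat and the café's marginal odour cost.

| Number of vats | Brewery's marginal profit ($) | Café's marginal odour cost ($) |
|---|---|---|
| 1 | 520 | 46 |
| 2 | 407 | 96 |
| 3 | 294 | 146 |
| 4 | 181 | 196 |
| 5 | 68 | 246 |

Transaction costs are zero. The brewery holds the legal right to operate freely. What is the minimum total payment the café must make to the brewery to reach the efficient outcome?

Left alone the brewery would choose level 5 (marginal profit stays positive).
Efficient level: k* = 3 (marginal profit ≥ marginal odour cost through 3).
The café must at least cover the brewery's forgone profit from cutting 5→3: 181 + 68 = 249.

$249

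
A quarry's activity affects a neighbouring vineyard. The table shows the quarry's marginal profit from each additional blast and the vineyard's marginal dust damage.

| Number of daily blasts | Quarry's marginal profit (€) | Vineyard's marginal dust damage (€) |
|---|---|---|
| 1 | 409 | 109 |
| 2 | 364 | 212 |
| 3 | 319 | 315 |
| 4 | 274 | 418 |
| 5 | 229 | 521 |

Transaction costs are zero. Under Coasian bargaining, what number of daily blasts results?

Bargaining reaches the level where marginal profit last exceeds marginal dust damage.
That holds through level 3 (319 ≥ 315) but not at 4 (274 < 418).

3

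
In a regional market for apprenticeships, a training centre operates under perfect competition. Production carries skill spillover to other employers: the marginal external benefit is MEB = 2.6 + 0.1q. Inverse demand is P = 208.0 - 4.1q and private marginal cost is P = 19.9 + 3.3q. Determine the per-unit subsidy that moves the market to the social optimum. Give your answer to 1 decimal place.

Social marginal cost = private MC − MEB = 17.3 + 3.2q.
Set SMC = demand: 17.3 + 3.2q = 208.0 - 4.1q → q* = 26.1233.
The Pigouvian subsidy equals MEB at q*: 2.6 + 0.1×26.1233 = 5.2123.

subsidy = 5.2 per unit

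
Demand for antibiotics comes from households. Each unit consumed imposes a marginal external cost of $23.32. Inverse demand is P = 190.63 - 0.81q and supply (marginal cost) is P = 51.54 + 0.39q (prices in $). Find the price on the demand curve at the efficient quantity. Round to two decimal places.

Social marginal benefit = demand − MEC = 167.31 - 0.81q.
Set SMB = MC: 167.31 - 0.81q = 51.54 + 0.39q → q* = 96.4750.
Consumer price on the demand curve at q*: 190.63 − 0.81×96.4750 = 112.4853.

P = $112.49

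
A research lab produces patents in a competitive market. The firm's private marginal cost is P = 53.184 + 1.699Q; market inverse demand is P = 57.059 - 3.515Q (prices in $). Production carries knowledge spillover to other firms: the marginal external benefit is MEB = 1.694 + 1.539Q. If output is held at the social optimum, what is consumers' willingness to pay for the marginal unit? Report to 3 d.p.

P = $51.732

Social marginal cost = private MC − MEB = 51.490 + 0.160Q.
Set SMC = demand: 51.490 + 0.160Q = 57.059 - 3.515Q → Q* = 1.5154.
Consumer price on the demand curve at Q*: 57.059 − 3.515×1.5154 = 51.7324.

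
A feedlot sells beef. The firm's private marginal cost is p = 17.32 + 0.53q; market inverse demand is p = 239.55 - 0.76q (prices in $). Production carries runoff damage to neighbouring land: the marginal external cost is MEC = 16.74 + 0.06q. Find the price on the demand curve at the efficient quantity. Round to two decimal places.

P = $123.87

Social marginal cost = private MC + MEC = 34.06 + 0.59q.
Set SMC = demand: 34.06 + 0.59q = 239.55 - 0.76q → q* = 152.2148.
Consumer price on the demand curve at q*: 239.55 − 0.76×152.2148 = 123.8668.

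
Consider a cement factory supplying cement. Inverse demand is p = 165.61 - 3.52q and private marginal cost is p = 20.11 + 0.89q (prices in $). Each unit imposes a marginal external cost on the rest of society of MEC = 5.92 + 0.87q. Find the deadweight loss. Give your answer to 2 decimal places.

DWL = $113.53

Market equilibrium (private): 20.11 + 0.89q = 165.61 - 3.52q → q_m = 32.9932.
Social marginal cost = private MC + MEC = 26.03 + 1.76q.
Set SMC = demand: 26.03 + 1.76q = 165.61 - 3.52q → q* = 26.4356.
Between q* and q_m the wedge SMC − demand runs linearly from 0 to MEC(q_m), so the loss is a triangle.
DWL = ½ × 6.5576 × 34.6241 = 113.5255.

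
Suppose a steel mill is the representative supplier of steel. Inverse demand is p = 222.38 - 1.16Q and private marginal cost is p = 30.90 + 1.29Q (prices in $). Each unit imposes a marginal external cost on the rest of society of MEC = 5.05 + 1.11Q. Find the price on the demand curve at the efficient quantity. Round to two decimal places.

P = $161.63

Social marginal cost = private MC + MEC = 35.95 + 2.40Q.
Set SMC = demand: 35.95 + 2.40Q = 222.38 - 1.16Q → Q* = 52.3680.
Consumer price on the demand curve at Q*: 222.38 − 1.16×52.3680 = 161.6331.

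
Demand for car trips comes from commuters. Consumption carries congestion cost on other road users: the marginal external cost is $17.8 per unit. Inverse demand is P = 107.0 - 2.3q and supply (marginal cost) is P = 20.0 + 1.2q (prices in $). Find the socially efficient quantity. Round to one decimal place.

Social marginal benefit = demand − MEC = 89.2 - 2.3q.
Set SMB = MC: 89.2 - 2.3q = 20.0 + 1.2q → q* = 19.7714.

q* = 19.8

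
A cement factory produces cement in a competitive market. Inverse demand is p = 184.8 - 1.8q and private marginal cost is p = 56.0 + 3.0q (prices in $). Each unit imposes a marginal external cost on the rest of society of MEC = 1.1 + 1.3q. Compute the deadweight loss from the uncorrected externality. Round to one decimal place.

Market equilibrium (private): 56.0 + 3.0q = 184.8 - 1.8q → q_m = 26.8333.
Social marginal cost = private MC + MEC = 57.1 + 4.3q.
Set SMC = demand: 57.1 + 4.3q = 184.8 - 1.8q → q* = 20.9344.
The welfare-loss triangle has base |q_m − q*| and height MEC(q_m) (the vertical gap between SMC and demand is zero at q* and MEC at q_m).
DWL = ½ × 5.8989 × 35.9833 = 106.1309.

DWL = $106.1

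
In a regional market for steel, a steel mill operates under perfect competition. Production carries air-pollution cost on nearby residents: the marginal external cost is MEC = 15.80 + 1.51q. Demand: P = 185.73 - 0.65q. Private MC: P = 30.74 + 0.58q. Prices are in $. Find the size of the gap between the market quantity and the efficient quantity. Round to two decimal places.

75.21 units

Market equilibrium (private): 30.74 + 0.58q = 185.73 - 0.65q → q_m = 126.0081.
Social marginal cost = private MC + MEC = 46.54 + 2.09q.
Set SMC = demand: 46.54 + 2.09q = 185.73 - 0.65q → q* = 50.7993.
Gap = |126.0081 − 50.7993| = 75.2088.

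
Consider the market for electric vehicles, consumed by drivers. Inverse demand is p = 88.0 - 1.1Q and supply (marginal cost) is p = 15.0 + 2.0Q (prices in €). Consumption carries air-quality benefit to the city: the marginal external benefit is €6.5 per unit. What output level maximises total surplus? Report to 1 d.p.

Social marginal benefit = demand + MEB = 94.5 - 1.1Q.
Set SMB = MC: 94.5 - 1.1Q = 15.0 + 2.0Q → Q* = 25.6452.

Q* = 25.6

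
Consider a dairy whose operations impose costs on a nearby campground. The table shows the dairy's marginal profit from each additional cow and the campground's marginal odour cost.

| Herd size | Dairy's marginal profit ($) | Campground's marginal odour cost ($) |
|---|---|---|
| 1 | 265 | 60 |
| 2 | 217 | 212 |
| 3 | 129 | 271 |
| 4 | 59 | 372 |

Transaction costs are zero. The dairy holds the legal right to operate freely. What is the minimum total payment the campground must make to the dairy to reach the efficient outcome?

Left alone the dairy would choose level 4 (marginal profit stays positive).
Efficient level: k* = 2 (marginal profit ≥ marginal odour cost through 2).
The campground must at least cover the dairy's forgone profit from cutting 4→2: 129 + 59 = 188.

$188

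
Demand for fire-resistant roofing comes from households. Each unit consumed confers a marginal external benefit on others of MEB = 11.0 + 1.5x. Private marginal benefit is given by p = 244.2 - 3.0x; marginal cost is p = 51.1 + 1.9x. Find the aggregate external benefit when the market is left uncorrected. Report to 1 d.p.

Market equilibrium (private): 51.1 + 1.9x = 244.2 - 3.0x → x_m = 39.4082.
Total external benefit = ∫₀^{x_m} (11.0 + 1.5x) dx = 11.0×39.4082 + ½×1.5×39.4082² = 1598.2449.

1598.2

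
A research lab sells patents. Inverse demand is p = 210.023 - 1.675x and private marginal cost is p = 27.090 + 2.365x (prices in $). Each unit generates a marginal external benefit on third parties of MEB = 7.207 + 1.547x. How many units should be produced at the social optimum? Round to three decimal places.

x* = 76.270

Social marginal cost = private MC − MEB = 19.883 + 0.818x.
Set SMC = demand: 19.883 + 0.818x = 210.023 - 1.675x → x* = 76.2696.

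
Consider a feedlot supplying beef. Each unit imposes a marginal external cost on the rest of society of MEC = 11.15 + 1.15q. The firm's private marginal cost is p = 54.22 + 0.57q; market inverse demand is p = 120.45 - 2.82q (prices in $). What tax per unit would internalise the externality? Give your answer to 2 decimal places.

tax = $25.10 per unit

Social marginal cost = private MC + MEC = 65.37 + 1.72q.
Set SMC = demand: 65.37 + 1.72q = 120.45 - 2.82q → q* = 12.1322.
The Pigouvian tax equals MEC at q*: 11.15 + 1.15×12.1322 = 25.1020.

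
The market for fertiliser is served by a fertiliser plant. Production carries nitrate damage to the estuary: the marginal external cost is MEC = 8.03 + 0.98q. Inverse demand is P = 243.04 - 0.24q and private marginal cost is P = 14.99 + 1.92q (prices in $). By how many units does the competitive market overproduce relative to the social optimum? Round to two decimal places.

Market equilibrium (private): 14.99 + 1.92q = 243.04 - 0.24q → q_m = 105.5787.
Social marginal cost = private MC + MEC = 23.02 + 2.90q.
Set SMC = demand: 23.02 + 2.90q = 243.04 - 0.24q → q* = 70.0701.
Gap = |105.5787 − 70.0701| = 35.5086.

35.51 units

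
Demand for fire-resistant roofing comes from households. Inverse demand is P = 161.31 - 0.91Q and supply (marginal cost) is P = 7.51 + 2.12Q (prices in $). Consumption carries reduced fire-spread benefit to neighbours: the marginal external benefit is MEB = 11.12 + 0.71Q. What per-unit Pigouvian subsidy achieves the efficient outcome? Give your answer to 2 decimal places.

subsidy = $61.59 per unit

Social marginal benefit = demand + MEB = 172.43 - 0.20Q.
Set SMB = MC: 172.43 - 0.20Q = 7.51 + 2.12Q → Q* = 71.0862.
The Pigouvian subsidy equals MEB at Q*: 11.12 + 0.71×71.0862 = 61.5912.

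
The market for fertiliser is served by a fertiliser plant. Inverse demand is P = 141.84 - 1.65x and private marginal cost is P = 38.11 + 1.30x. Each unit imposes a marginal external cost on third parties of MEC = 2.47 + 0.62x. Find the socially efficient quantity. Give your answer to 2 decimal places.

x* = 28.36

Social marginal cost = private MC + MEC = 40.58 + 1.92x.
Set SMC = demand: 40.58 + 1.92x = 141.84 - 1.65x → x* = 28.3641.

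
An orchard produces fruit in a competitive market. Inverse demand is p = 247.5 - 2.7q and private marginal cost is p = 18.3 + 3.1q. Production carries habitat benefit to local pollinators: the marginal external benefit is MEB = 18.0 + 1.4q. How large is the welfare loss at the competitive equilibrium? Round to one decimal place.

Market equilibrium (private): 18.3 + 3.1q = 247.5 - 2.7q → q_m = 39.5172.
Social marginal cost = private MC − MEB = 0.3 + 1.7q.
Set SMC = demand: 0.3 + 1.7q = 247.5 - 2.7q → q* = 56.1818.
The welfare-loss triangle has base |q_m − q*| and height MEB(q_m) (the vertical gap between SMC and demand is zero at q* and MEB at q_m).
DWL = ½ × 16.6646 × 73.3241 = 610.9584.

DWL = 611.0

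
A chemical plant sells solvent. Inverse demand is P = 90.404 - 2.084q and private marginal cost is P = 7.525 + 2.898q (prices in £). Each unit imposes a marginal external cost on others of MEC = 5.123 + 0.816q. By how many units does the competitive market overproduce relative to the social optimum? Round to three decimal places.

3.225 units

Market equilibrium (private): 7.525 + 2.898q = 90.404 - 2.084q → q_m = 16.6357.
Social marginal cost = private MC + MEC = 12.648 + 3.714q.
Set SMC = demand: 12.648 + 3.714q = 90.404 - 2.084q → q* = 13.4108.
Gap = |16.6357 − 13.4108| = 3.2249.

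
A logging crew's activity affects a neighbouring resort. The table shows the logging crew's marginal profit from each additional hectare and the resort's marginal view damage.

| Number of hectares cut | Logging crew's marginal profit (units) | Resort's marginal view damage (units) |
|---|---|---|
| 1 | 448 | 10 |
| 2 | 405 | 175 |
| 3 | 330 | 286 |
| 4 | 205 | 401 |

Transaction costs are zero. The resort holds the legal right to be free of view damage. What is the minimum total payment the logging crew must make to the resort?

Efficient level: marginal profit ≥ marginal view damage through level 3, so k* = 3.
With the resort holding the right, the logging crew must at least compensate total damage at k*: 10 + 175 + 286 = 471.

471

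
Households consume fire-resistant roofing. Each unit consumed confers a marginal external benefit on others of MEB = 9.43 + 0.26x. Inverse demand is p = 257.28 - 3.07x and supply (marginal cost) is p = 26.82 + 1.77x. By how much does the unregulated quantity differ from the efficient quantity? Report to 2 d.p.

Market equilibrium (private): 26.82 + 1.77x = 257.28 - 3.07x → x_m = 47.6157.
Social marginal benefit = demand + MEB = 266.71 - 2.81x.
Set SMB = MC: 266.71 - 2.81x = 26.82 + 1.77x → x* = 52.3777.
Gap = |47.6157 − 52.3777| = 4.7620.

4.76 units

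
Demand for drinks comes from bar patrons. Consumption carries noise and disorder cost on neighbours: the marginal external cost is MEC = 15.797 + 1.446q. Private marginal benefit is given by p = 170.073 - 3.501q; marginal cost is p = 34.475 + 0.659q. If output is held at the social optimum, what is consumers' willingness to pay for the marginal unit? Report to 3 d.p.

P = 95.256

Social marginal benefit = demand − MEC = 154.276 - 4.947q.
Set SMB = MC: 154.276 - 4.947q = 34.475 + 0.659q → q* = 21.3701.
Consumer price on the demand curve at q*: 170.073 − 3.501×21.3701 = 95.2563.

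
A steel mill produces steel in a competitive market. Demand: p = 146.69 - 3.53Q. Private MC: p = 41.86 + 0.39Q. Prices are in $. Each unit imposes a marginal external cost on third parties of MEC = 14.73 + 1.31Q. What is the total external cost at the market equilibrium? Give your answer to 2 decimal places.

$862.34

Market equilibrium (private): 41.86 + 0.39Q = 146.69 - 3.53Q → Q_m = 26.7423.
Total external cost = ∫₀^{Q_m} (14.73 + 1.31Q) dQ = 14.73×26.7423 + ½×1.31×26.7423² = 862.3377.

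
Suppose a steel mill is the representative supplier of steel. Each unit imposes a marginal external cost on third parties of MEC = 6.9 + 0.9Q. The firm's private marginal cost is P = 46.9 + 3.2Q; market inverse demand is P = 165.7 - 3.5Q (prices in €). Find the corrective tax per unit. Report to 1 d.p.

Social marginal cost = private MC + MEC = 53.8 + 4.1Q.
Set SMC = demand: 53.8 + 4.1Q = 165.7 - 3.5Q → Q* = 14.7237.
The Pigouvian tax equals MEC at Q*: 6.9 + 0.9×14.7237 = 20.1513.

tax = €20.2 per unit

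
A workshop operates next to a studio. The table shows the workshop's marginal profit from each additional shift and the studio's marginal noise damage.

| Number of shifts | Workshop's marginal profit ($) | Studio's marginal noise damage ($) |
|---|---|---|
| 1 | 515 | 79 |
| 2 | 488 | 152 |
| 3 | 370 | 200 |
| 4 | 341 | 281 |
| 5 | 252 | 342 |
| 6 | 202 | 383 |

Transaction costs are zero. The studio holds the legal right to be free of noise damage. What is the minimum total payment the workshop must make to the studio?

$712

Efficient level: marginal profit ≥ marginal noise damage through level 4, so k* = 4.
With the studio holding the right, the workshop must at least compensate total damage at k*: 79 + 152 + 200 + 281 = 712.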